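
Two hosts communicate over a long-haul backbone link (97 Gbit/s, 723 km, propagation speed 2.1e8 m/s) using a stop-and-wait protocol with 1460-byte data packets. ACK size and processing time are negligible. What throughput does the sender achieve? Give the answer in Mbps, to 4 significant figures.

t_tx = L/R = 11680/97000000000 = 1.20412e-07 s.
t_prop = 723000/210000000 = 0.00344286 s; RTT = 0.00688571 s.
Cycle = t_tx + RTT = 0.00688583 s.
Throughput = L / cycle = 11680 / 0.00688583 = 1.696 Mbps.

1.696 Mbps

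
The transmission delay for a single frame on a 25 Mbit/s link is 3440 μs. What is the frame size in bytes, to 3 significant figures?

10800 bytes

L = R × t_tx = 25000000 b/s × 0.00344 s = 86000 bits.
In bytes: 86000 / 8 = 10800 bytes.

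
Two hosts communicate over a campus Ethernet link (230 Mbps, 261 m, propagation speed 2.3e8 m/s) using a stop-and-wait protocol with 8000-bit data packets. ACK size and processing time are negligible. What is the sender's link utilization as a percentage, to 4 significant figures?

t_tx = L/R = 8000/230000000 = 3.47826e-05 s.
t_prop = 261/2.3e+08 = 1.13478e-06 s; RTT = 2.26957e-06 s.
Cycle = t_tx + RTT = 3.70522e-05 s.
Utilization = t_tx / cycle = 3.47826e-05/3.70522e-05 = 93.87 %.

93.87 %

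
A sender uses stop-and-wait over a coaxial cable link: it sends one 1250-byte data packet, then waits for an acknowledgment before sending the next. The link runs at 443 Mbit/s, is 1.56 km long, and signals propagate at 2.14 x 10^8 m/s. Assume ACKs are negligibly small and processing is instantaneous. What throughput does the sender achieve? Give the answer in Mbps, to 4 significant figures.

269.2 Mbps

t_tx = L/R = 10000/443000000 = 2.25734e-05 s.
t_prop = 1560/214000000 = 7.28972e-06 s; RTT = 1.45794e-05 s.
Cycle = t_tx + RTT = 3.71528e-05 s.
Throughput = L / cycle = 10000 / 3.71528e-05 = 269.2 Mbps.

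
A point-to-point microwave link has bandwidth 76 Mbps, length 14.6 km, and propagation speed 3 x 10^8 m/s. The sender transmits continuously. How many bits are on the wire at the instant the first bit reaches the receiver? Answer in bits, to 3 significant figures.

3700 bits

Propagation delay = 14600 / 300000000 = 4.86667e-05 s.
BDP = R × t_prop = 76000000 × 4.86667e-05 = 3698.67 bits.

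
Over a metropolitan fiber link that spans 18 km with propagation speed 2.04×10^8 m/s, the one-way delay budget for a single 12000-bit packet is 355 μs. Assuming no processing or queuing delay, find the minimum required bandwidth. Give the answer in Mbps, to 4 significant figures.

44.98 Mbps

Propagation delay = 18000 / 204000000 = 88.2353 μs.
Transmission budget = 355 − 88.2353 = 266.765 μs.
R ≥ L / t_tx = 12000 bits / 0.000266765 s = 44.98 Mbps.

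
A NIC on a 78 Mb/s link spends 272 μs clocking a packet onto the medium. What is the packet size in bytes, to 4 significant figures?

2652 bytes

L = R × t_tx = 78000000 b/s × 0.000272 s = 21216 bits.
In bytes: 21216 / 8 = 2652 bytes.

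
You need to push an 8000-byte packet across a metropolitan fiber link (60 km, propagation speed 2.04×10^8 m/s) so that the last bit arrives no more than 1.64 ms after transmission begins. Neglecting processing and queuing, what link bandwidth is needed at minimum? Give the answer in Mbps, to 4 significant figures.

L = 64000 bits.
Propagation delay = 60000 / 204000000 = 0.294118 ms.
Transmission budget = 1.64 − 0.294118 = 1.34588 ms.
R ≥ L / t_tx = 64000 bits / 0.00134588 s = 47.55 Mbps.

47.55 Mbps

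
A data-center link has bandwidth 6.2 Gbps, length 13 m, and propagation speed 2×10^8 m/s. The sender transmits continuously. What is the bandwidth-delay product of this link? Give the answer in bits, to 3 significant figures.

403 bits

Propagation delay = 13 / 200000000 = 6.5e-08 s.
BDP = R × t_prop = 6200000000 × 6.5e-08 = 403 bits.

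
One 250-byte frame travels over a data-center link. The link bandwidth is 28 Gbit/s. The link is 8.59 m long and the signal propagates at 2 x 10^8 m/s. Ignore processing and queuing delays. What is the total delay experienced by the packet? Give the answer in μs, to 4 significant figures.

L = 250 × 8 = 2000 bits.
Transmission delay = L/R = 2000 / 28000000000 = 0.0714286 μs.
Propagation delay = d/s = 8.59 m / 200000000 m/s = 0.04295 μs.
Total = 0.1144 μs.

0.1144 μs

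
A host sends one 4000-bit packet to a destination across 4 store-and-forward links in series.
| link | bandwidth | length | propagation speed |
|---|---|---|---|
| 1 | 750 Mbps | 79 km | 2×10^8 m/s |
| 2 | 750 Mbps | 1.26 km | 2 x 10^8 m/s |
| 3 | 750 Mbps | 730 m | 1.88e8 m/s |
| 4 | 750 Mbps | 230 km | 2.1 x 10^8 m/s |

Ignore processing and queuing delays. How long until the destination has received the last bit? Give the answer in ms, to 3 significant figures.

1.52 ms

Transmission delay per hop = L/R = 4000/750000000 = 0.00533333 ms; 4 hops → 0.0213333 ms.
Propagation delays (d/s per hop): 0.395, 0.0063, 0.00388298, 1.09524 ms; sum = 1.50042 ms.
End-to-end = 1.52 ms.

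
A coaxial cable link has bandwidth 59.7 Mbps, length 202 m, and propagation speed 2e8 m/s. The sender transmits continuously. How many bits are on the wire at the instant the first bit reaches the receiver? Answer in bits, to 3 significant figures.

Propagation delay = 202 / 200000000 = 1.01e-06 s.
BDP = R × t_prop = 59700000 × 1.01e-06 = 60.297 bits.

60.3 bits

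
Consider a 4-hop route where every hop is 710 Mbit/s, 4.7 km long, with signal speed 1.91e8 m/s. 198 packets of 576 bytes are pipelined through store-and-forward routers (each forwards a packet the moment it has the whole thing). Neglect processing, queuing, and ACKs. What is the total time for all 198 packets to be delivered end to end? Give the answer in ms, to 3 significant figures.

1.40 ms

Per-hop transmission t_tx = L/R = 4608/710000000 = 0.00649014 ms.
Per-hop propagation t_prop = 4700/191000000 = 0.0246073 ms.
Pipeline fill: first packet needs 4·t_tx to clear all hops; remaining 197 packets each add one t_tx.
Total = (4+198-1)·t_tx + 4·t_prop = 201·0.00649014 + 4·0.0246073 = 1.40 ms.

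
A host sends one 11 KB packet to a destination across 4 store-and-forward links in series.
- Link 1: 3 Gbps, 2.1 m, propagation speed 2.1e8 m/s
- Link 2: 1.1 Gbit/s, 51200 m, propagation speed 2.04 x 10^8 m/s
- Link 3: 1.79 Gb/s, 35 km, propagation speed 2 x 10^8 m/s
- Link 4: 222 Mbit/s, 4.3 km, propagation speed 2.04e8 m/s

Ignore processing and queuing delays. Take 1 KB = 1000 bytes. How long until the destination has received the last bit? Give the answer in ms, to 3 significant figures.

L = 88000 bits.
Transmission delays (L/R per hop): 0.0293333, 0.08, 0.049162, 0.396396 ms; sum = 0.554892 ms.
Propagation delays (d/s per hop): 1e-05, 0.25098, 0.175, 0.0210784 ms; sum = 0.447069 ms.
End-to-end = 1.00 ms.

1.00 ms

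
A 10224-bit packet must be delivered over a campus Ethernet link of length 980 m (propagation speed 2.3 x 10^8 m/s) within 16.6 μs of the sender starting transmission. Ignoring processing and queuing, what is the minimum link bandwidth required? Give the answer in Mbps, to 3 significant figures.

829 Mbps

Propagation delay = 980 / 2.3e+08 = 4.26087 μs.
Transmission budget = 16.6 − 4.26087 = 12.3391 μs.
R ≥ L / t_tx = 10224 bits / 1.23391e-05 s = 829 Mbps.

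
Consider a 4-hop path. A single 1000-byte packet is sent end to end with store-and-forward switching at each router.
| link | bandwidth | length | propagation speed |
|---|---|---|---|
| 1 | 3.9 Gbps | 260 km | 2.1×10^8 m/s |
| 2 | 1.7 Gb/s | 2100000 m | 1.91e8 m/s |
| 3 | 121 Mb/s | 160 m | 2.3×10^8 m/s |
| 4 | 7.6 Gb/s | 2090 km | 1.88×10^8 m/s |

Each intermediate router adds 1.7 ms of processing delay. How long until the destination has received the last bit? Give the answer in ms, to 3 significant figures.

L = 1000 × 8 = 8000 bits.
Transmission delays (L/R per hop): 0.00205128, 0.00470588, 0.0661157, 0.00105263 ms; sum = 0.0739255 ms.
Propagation delays (d/s per hop): 1.2381, 10.9948, 0.000695652, 11.117 ms; sum = 23.3506 ms.
Processing at 3 router(s): 3 × 1.7 ms = 5.1 ms.
End-to-end = 28.5 ms.

28.5 ms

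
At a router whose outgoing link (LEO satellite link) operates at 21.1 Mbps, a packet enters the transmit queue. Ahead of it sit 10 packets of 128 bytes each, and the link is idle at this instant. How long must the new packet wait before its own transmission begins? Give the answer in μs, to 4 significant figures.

485.3 μs

Each queued packet: L/R = 1024/21100000 = 48.5308 μs.
10 queued → 485.308 μs.
Queuing delay = 485.3 μs.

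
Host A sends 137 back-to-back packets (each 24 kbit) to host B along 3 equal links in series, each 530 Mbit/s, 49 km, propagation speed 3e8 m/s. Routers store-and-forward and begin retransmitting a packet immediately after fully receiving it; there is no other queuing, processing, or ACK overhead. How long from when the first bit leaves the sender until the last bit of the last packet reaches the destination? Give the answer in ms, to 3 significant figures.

6.78 ms

Per-hop transmission t_tx = L/R = 24000/530000000 = 0.045283 ms.
Per-hop propagation t_prop = 49000/300000000 = 0.163333 ms.
Pipeline fill: first packet needs 3·t_tx to clear all hops; remaining 136 packets each add one t_tx.
Total = (3+137-1)·t_tx + 3·t_prop = 139·0.045283 + 3·0.163333 = 6.78 ms.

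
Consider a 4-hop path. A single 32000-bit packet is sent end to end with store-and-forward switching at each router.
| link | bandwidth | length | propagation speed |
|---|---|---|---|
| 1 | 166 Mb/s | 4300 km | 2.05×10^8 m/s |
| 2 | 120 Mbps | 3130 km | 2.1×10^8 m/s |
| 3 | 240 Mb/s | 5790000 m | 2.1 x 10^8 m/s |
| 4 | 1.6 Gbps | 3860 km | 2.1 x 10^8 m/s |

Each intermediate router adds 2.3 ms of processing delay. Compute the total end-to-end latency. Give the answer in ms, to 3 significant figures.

89.3 ms

Transmission delays (L/R per hop): 0.192771, 0.266667, 0.133333, 0.02 ms; sum = 0.612771 ms.
Propagation delays (d/s per hop): 20.9756, 14.9048, 27.5714, 18.381 ms; sum = 81.8328 ms.
Processing at 3 router(s): 3 × 2.3 ms = 6.9 ms.
End-to-end = 89.3 ms.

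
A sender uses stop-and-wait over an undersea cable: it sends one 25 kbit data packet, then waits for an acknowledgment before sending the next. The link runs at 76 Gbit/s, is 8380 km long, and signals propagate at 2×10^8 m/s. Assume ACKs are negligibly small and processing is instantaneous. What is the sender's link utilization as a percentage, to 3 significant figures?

0.000393 %

t_tx = L/R = 25000/76000000000 = 3.28947e-07 s.
t_prop = 8380000/200000000 = 0.0419 s; RTT = 0.0838 s.
Cycle = t_tx + RTT = 0.0838003 s.
Utilization = t_tx / cycle = 3.28947e-07/0.0838003 = 0.000393 %.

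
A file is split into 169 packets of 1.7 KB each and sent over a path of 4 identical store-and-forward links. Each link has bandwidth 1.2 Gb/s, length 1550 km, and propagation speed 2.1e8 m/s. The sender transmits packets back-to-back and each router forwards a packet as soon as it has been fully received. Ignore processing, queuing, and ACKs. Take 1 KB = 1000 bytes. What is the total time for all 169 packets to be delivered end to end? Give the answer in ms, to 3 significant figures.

31.5 ms

Per-hop transmission t_tx = L/R = 13600/1200000000 = 0.0113333 ms.
Per-hop propagation t_prop = 1550000/210000000 = 7.38095 ms.
Pipeline fill: first packet needs 4·t_tx to clear all hops; remaining 168 packets each add one t_tx.
Total = (4+169-1)·t_tx + 4·t_prop = 172·0.0113333 + 4·7.38095 = 31.5 ms.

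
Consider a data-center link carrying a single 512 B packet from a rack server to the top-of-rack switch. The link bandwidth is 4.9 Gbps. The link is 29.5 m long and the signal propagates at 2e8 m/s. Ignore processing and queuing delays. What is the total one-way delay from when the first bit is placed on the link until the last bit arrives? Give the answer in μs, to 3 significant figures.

0.983 μs

L = 512 × 8 = 4096 bits.
Transmission delay = L/R = 4096 / 4900000000 = 0.835918 μs.
Propagation delay = d/s = 29.5 m / 200000000 m/s = 0.1475 μs.
Total = 0.983 μs.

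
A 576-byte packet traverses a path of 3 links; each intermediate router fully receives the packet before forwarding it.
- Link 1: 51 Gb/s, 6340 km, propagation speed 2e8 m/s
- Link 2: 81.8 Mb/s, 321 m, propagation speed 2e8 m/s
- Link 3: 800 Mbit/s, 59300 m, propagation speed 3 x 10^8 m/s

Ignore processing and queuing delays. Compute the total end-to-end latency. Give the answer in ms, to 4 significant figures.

L = 576 × 8 = 4608 bits.
Transmission delays (L/R per hop): 9.03529e-05, 0.0563325, 0.00576 ms; sum = 0.0621829 ms.
Propagation delays (d/s per hop): 31.7, 0.001605, 0.197667 ms; sum = 31.8993 ms.
End-to-end = 31.96 ms.

31.96 ms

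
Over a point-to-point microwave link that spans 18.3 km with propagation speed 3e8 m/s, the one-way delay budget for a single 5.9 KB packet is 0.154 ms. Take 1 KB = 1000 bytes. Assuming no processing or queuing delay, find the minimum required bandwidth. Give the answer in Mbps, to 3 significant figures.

508 Mbps

L = 47200 bits.
Propagation delay = 18300 / 300000000 = 0.061 ms.
Transmission budget = 0.154 − 0.061 = 0.093 ms.
R ≥ L / t_tx = 47200 bits / 9.3e-05 s = 508 Mbps.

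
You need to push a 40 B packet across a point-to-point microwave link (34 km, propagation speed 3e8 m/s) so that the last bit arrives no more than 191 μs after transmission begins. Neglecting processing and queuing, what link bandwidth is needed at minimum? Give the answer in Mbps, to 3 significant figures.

4.12 Mbps

L = 320 bits.
Propagation delay = 34000 / 300000000 = 113.333 μs.
Transmission budget = 191 − 113.333 = 77.6667 μs.
R ≥ L / t_tx = 320 bits / 7.76667e-05 s = 4.12 Mbps.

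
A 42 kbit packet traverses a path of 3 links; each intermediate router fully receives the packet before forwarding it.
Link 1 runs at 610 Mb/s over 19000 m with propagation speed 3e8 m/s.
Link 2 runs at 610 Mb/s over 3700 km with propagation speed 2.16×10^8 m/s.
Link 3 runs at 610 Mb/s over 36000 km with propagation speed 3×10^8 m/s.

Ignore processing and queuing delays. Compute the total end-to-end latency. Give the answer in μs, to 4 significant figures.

L = 42000 bits.
Transmission delay per hop = L/R = 42000/610000000 = 68.8525 μs; 3 hops → 206.557 μs.
Propagation delays (d/s per hop): 63.3333, 17129.6, 120000 μs; sum = 137193 μs.
End-to-end = 137400 μs.

137400 μs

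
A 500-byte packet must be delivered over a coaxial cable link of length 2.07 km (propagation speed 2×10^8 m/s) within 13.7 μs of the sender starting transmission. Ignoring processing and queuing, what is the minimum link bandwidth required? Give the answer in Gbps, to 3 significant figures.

L = 4000 bits.
Propagation delay = 2070 / 200000000 = 10.35 μs.
Transmission budget = 13.7 − 10.35 = 3.35 μs.
R ≥ L / t_tx = 4000 bits / 3.35e-06 s = 1.19 Gbps.

1.19 Gbps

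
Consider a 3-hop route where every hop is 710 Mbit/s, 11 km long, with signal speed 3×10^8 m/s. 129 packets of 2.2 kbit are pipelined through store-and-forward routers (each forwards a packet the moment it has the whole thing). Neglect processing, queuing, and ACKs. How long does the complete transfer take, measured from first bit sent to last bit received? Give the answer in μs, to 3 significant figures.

Per-hop transmission t_tx = L/R = 2200/710000000 = 3.09859 μs.
Per-hop propagation t_prop = 11000/300000000 = 36.6667 μs.
Pipeline fill: first packet needs 3·t_tx to clear all hops; remaining 128 packets each add one t_tx.
Total = (3+129-1)·t_tx + 3·t_prop = 131·3.09859 + 3·36.6667 = 516 μs.

516 μs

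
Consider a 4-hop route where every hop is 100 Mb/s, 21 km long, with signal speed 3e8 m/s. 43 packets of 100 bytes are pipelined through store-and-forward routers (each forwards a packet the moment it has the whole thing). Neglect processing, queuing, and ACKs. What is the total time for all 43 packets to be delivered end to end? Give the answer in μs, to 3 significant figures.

Per-hop transmission t_tx = L/R = 800/100000000 = 8 μs.
Per-hop propagation t_prop = 21000/300000000 = 70 μs.
Pipeline fill: first packet needs 4·t_tx to clear all hops; remaining 42 packets each add one t_tx.
Total = (4+43-1)·t_tx + 4·t_prop = 46·8 + 4·70 = 648 μs.

648 μs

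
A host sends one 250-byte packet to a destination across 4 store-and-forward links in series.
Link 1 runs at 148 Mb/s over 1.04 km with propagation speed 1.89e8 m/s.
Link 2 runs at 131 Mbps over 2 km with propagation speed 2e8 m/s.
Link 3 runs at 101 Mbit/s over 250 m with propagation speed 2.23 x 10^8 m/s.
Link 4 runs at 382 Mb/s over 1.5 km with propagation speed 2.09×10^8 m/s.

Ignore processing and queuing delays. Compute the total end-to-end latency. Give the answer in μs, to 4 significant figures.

77.62 μs

L = 250 × 8 = 2000 bits.
Transmission delays (L/R per hop): 13.5135, 15.2672, 19.802, 5.2356 μs; sum = 53.8183 μs.
Propagation delays (d/s per hop): 5.50265, 10, 1.12108, 7.17703 μs; sum = 23.8008 μs.
End-to-end = 77.62 μs.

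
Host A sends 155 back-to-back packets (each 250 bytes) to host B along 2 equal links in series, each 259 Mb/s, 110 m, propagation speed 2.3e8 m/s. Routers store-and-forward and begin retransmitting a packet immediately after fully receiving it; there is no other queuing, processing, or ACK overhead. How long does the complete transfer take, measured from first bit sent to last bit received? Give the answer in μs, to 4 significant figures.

1206 μs

Per-hop transmission t_tx = L/R = 2000/259000000 = 7.72201 μs.
Per-hop propagation t_prop = 110/2.3e+08 = 0.478261 μs.
Pipeline fill: first packet needs 2·t_tx to clear all hops; remaining 154 packets each add one t_tx.
Total = (2+155-1)·t_tx + 2·t_prop = 156·7.72201 + 2·0.478261 = 1206 μs.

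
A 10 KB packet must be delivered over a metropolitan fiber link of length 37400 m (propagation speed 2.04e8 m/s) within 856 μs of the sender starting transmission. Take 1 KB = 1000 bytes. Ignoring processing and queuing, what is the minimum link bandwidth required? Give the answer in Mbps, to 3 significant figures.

L = 80000 bits.
Propagation delay = 37400 / 204000000 = 183.333 μs.
Transmission budget = 856 − 183.333 = 672.667 μs.
R ≥ L / t_tx = 80000 bits / 0.000672667 s = 119 Mbps.

119 Mbps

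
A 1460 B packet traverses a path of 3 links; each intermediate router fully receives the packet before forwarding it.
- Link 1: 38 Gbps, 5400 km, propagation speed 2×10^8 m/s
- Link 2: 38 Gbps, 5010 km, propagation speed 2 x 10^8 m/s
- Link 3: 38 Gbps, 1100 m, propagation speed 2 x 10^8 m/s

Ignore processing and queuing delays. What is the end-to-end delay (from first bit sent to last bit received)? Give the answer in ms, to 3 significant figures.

52.1 ms

L = 1460 × 8 = 11680 bits.
Transmission delay per hop = L/R = 11680/38000000000 = 0.000307368 ms; 3 hops → 0.000922105 ms.
Propagation delays (d/s per hop): 27, 25.05, 0.0055 ms; sum = 52.0555 ms.
End-to-end = 52.1 ms.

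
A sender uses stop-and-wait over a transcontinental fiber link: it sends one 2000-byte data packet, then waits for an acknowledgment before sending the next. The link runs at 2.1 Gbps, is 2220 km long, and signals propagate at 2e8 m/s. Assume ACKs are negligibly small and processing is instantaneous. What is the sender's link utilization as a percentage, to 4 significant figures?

0.03431 %

t_tx = L/R = 16000/2100000000 = 7.61905e-06 s.
t_prop = 2220000/200000000 = 0.0111 s; RTT = 0.0222 s.
Cycle = t_tx + RTT = 0.0222076 s.
Utilization = t_tx / cycle = 7.61905e-06/0.0222076 = 0.03431 %.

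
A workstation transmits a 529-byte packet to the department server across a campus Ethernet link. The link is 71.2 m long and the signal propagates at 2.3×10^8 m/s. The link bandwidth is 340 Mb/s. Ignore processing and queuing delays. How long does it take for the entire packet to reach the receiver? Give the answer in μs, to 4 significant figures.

L = 529 × 8 = 4232 bits.
Transmission delay = L/R = 4232 / 340000000 = 12.4471 μs.
Propagation delay = d/s = 71.2 m / 2.3e+08 m/s = 0.309565 μs.
Total = 12.76 μs.

12.76 μs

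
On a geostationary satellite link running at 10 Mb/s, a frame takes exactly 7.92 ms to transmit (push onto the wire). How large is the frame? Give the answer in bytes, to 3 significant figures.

L = R × t_tx = 10000000 b/s × 0.00792 s = 79200 bits.
In bytes: 79200 / 8 = 9900 bytes.

9900 bytes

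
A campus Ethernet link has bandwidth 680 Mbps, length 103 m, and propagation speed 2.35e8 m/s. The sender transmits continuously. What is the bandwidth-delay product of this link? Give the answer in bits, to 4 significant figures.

298.0 bits

Propagation delay = 103 / 235000000 = 4.38298e-07 s.
BDP = R × t_prop = 680000000 × 4.38298e-07 = 298.043 bits.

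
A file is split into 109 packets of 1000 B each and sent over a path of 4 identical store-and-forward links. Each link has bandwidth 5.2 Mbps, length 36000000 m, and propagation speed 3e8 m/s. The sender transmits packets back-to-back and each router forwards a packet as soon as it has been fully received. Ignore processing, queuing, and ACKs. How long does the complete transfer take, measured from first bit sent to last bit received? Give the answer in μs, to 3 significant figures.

652000 μs

Per-hop transmission t_tx = L/R = 8000/5200000 = 1538.46 μs.
Per-hop propagation t_prop = 36000000/300000000 = 120000 μs.
Pipeline fill: first packet needs 4·t_tx to clear all hops; remaining 108 packets each add one t_tx.
Total = (4+109-1)·t_tx + 4·t_prop = 112·1538.46 + 4·120000 = 652000 μs.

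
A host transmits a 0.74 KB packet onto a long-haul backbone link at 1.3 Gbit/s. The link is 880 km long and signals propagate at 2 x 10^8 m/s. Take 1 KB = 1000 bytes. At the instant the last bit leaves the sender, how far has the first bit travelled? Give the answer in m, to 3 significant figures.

t_tx = L/R = 5920/1300000000 = 4.55385e-06 s.
Distance = s × t_tx = 200000000 × 4.55385e-06 = 911 m.

911 m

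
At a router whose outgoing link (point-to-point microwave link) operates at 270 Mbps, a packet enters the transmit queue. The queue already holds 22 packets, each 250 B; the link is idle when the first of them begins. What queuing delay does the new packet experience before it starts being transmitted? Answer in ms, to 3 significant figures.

Each queued packet: L/R = 2000/270000000 = 0.00740741 ms.
22 queued → 0.162963 ms.
Queuing delay = 0.163 ms.

0.163 ms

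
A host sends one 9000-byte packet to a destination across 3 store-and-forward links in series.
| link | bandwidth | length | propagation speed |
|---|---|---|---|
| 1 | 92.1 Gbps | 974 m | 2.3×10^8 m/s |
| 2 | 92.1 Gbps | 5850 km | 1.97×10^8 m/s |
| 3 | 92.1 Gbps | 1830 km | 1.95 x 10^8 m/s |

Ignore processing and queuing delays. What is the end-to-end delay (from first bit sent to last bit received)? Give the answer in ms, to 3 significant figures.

39.1 ms

L = 9000 × 8 = 72000 bits.
Transmission delay per hop = L/R = 72000/92100000000 = 0.000781759 ms; 3 hops → 0.00234528 ms.
Propagation delays (d/s per hop): 0.00423478, 29.6954, 9.38462 ms; sum = 39.0843 ms.
End-to-end = 39.1 ms.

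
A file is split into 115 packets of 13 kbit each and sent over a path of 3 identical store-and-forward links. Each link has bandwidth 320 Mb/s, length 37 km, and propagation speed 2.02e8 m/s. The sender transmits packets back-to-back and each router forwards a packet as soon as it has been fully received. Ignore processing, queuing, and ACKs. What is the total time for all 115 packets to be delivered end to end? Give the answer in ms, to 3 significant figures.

Per-hop transmission t_tx = L/R = 13000/320000000 = 0.040625 ms.
Per-hop propagation t_prop = 37000/202000000 = 0.183168 ms.
Pipeline fill: first packet needs 3·t_tx to clear all hops; remaining 114 packets each add one t_tx.
Total = (3+115-1)·t_tx + 3·t_prop = 117·0.040625 + 3·0.183168 = 5.30 ms.

5.30 ms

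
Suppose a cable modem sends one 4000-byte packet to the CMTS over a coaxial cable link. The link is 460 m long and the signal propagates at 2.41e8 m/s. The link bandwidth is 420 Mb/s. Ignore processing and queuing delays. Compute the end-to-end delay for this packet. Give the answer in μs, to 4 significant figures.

78.10 μs

L = 4000 × 8 = 32000 bits.
Transmission delay = L/R = 32000 / 420000000 = 76.1905 μs.
Propagation delay = d/s = 460 m / 241000000 m/s = 1.90871 μs.
Total = 78.10 μs.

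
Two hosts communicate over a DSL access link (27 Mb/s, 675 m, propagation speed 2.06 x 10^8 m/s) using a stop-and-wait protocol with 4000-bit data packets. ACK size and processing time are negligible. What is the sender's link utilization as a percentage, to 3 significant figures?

t_tx = L/R = 4000/27000000 = 0.000148148 s.
t_prop = 675/206000000 = 3.2767e-06 s; RTT = 6.5534e-06 s.
Cycle = t_tx + RTT = 0.000154702 s.
Utilization = t_tx / cycle = 0.000148148/0.000154702 = 95.8 %.

95.8 %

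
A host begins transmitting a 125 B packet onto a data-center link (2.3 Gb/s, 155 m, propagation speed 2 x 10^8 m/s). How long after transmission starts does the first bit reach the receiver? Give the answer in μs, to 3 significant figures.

First bit experiences only propagation delay: d/s = 155/200000000 = 0.775 μs.

0.775 μs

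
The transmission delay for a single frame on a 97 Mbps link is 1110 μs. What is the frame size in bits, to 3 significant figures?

108000 bits

L = R × t_tx = 97000000 b/s × 0.00111 s = 107670 bits.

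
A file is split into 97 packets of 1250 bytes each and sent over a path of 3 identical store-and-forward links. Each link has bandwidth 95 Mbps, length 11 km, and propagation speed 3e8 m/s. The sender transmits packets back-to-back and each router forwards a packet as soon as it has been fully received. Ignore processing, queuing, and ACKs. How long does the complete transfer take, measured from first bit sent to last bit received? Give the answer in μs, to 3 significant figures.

Per-hop transmission t_tx = L/R = 10000/95000000 = 105.263 μs.
Per-hop propagation t_prop = 11000/300000000 = 36.6667 μs.
Pipeline fill: first packet needs 3·t_tx to clear all hops; remaining 96 packets each add one t_tx.
Total = (3+97-1)·t_tx + 3·t_prop = 99·105.263 + 3·36.6667 = 10500 μs.

10500 μs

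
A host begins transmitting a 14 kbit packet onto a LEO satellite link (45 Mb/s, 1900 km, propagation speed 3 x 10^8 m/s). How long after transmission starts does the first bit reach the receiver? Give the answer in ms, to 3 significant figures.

First bit experiences only propagation delay: d/s = 1900000/300000000 = 6.33 ms.

6.33 ms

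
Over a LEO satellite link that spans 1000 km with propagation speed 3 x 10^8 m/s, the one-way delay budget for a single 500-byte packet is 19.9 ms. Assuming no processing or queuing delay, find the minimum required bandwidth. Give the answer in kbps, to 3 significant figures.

L = 4000 bits.
Propagation delay = 1000000 / 300000000 = 3.33333 ms.
Transmission budget = 19.9 − 3.33333 = 16.5667 ms.
R ≥ L / t_tx = 4000 bits / 0.0165667 s = 241 kbps.

241 kbps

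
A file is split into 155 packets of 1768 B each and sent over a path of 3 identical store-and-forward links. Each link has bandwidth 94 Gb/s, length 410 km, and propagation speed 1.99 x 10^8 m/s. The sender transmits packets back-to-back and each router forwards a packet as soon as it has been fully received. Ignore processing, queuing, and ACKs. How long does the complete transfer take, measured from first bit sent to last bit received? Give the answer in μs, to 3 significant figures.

6200 μs

Per-hop transmission t_tx = L/R = 14144/94000000000 = 0.150468 μs.
Per-hop propagation t_prop = 410000/199000000 = 2060.3 μs.
Pipeline fill: first packet needs 3·t_tx to clear all hops; remaining 154 packets each add one t_tx.
Total = (3+155-1)·t_tx + 3·t_prop = 157·0.150468 + 3·2060.3 = 6200 μs.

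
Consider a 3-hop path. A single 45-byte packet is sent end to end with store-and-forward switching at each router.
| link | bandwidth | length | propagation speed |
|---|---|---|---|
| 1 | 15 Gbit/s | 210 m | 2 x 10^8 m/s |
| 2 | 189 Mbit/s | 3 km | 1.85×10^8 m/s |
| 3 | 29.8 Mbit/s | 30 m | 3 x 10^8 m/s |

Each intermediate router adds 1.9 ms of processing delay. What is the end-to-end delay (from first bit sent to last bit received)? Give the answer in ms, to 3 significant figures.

L = 45 × 8 = 360 bits.
Transmission delays (L/R per hop): 2.4e-05, 0.00190476, 0.0120805 ms; sum = 0.0140093 ms.
Propagation delays (d/s per hop): 0.00105, 0.0162162, 0.0001 ms; sum = 0.0173662 ms.
Processing at 2 router(s): 2 × 1.9 ms = 3.8 ms.
End-to-end = 3.83 ms.

3.83 ms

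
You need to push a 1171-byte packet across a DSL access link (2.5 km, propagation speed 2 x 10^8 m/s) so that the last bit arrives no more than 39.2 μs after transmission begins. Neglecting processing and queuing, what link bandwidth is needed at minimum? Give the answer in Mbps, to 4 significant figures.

350.9 Mbps

L = 9368 bits.
Propagation delay = 2500 / 200000000 = 12.5 μs.
Transmission budget = 39.2 − 12.5 = 26.7 μs.
R ≥ L / t_tx = 9368 bits / 2.67e-05 s = 350.9 Mbps.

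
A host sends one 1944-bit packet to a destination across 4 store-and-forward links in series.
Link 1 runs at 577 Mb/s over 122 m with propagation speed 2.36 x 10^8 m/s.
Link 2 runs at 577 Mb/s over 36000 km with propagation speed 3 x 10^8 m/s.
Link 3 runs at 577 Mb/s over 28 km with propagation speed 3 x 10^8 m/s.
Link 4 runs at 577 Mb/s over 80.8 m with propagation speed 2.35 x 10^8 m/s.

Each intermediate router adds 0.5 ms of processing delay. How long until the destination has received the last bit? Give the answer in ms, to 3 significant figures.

122 ms

Transmission delay per hop = L/R = 1944/577000000 = 0.00336915 ms; 4 hops → 0.0134766 ms.
Propagation delays (d/s per hop): 0.000516949, 120, 0.0933333, 0.00034383 ms; sum = 120.094 ms.
Processing at 3 router(s): 3 × 0.5 ms = 1.5 ms.
End-to-end = 122 ms.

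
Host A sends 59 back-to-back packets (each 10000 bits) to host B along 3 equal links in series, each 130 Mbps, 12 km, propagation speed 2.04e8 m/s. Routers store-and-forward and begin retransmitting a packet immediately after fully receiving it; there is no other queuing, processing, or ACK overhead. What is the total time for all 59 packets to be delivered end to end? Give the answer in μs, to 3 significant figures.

4870 μs

Per-hop transmission t_tx = L/R = 10000/130000000 = 76.9231 μs.
Per-hop propagation t_prop = 12000/204000000 = 58.8235 μs.
Pipeline fill: first packet needs 3·t_tx to clear all hops; remaining 58 packets each add one t_tx.
Total = (3+59-1)·t_tx + 3·t_prop = 61·76.9231 + 3·58.8235 = 4870 μs.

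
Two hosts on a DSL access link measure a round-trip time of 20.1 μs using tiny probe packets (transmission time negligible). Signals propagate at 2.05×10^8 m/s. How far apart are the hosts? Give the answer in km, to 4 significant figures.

One-way propagation = RTT/2 = 10.05 μs.
d = s × t = 2.05e+08 × 1.005e-05 = 2.060 km.

2.060 km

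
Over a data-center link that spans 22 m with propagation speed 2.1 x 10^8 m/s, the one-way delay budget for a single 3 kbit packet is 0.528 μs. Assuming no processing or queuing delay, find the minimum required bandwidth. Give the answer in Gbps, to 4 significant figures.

7.088 Gbps

Propagation delay = 22 / 210000000 = 0.104762 μs.
Transmission budget = 0.528 − 0.104762 = 0.423238 μs.
R ≥ L / t_tx = 3000 bits / 4.23238e-07 s = 7.088 Gbps.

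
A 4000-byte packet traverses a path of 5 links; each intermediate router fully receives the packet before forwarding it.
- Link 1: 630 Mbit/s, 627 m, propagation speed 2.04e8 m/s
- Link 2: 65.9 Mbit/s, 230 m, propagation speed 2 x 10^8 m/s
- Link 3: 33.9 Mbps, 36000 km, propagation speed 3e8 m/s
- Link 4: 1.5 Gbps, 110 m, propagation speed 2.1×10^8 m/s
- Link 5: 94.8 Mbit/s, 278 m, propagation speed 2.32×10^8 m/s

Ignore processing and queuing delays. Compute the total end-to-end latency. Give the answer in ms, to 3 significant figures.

L = 4000 × 8 = 32000 bits.
Transmission delays (L/R per hop): 0.0507937, 0.485584, 0.943953, 0.0213333, 0.337553 ms; sum = 1.83922 ms.
Propagation delays (d/s per hop): 0.00307353, 0.00115, 120, 0.00052381, 0.00119828 ms; sum = 120.006 ms.
End-to-end = 122 ms.

122 ms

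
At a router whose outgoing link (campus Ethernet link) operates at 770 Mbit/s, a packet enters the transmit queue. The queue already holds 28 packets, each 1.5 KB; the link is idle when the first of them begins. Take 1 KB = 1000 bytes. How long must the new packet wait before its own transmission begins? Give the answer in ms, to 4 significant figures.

0.4364 ms

Each queued packet: L/R = 12000/770000000 = 0.0155844 ms.
28 queued → 0.436364 ms.
Queuing delay = 0.4364 ms.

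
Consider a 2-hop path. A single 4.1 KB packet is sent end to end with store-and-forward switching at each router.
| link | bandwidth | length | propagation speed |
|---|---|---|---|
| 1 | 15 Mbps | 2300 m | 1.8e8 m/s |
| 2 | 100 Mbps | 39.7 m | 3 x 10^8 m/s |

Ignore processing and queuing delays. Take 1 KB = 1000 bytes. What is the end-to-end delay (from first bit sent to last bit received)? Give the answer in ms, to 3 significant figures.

2.53 ms

L = 32800 bits.
Transmission delays (L/R per hop): 2.18667, 0.328 ms; sum = 2.51467 ms.
Propagation delays (d/s per hop): 0.0127778, 0.000132333 ms; sum = 0.0129101 ms.
End-to-end = 2.53 ms.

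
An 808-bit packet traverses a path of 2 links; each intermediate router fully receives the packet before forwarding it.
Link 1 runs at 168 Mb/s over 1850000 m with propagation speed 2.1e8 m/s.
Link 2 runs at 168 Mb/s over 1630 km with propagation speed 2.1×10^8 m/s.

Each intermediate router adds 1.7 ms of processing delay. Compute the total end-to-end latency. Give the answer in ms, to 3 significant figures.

18.3 ms

Transmission delay per hop = L/R = 808/168000000 = 0.00480952 ms; 2 hops → 0.00961905 ms.
Propagation delays (d/s per hop): 8.80952, 7.7619 ms; sum = 16.5714 ms.
Processing at 1 router(s): 1 × 1.7 ms = 1.7 ms.
End-to-end = 18.3 ms.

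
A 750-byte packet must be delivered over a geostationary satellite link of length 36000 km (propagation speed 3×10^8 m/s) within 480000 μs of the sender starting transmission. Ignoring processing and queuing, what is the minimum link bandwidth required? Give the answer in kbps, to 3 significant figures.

L = 6000 bits.
Propagation delay = 36000000 / 300000000 = 120000 μs.
Transmission budget = 480000 − 120000 = 360000 μs.
R ≥ L / t_tx = 6000 bits / 0.36 s = 16.7 kbps.

16.7 kbps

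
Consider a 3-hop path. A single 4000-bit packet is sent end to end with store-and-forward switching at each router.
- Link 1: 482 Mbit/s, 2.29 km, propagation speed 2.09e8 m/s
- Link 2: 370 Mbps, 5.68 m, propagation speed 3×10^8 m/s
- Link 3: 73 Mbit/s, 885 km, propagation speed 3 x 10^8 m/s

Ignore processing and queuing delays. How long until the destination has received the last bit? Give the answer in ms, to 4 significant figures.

Transmission delays (L/R per hop): 0.00829876, 0.0108108, 0.0547945 ms; sum = 0.0739041 ms.
Propagation delays (d/s per hop): 0.0109569, 1.89333e-05, 2.95 ms; sum = 2.96098 ms.
End-to-end = 3.035 ms.

3.035 ms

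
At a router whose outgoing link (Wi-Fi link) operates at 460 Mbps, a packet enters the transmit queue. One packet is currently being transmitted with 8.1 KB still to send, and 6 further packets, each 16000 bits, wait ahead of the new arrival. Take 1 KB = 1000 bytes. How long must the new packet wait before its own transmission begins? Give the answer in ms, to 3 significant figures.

0.350 ms

Each queued packet: L/R = 16000/460000000 = 0.0347826 ms.
6 queued → 0.208696 ms.
Plus remaining 64800 bits of current packet: 0.14087 ms.
Queuing delay = 0.350 ms.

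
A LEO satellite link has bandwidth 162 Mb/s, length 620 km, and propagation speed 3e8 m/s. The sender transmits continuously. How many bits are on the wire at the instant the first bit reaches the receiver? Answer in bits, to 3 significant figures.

Propagation delay = 620000 / 300000000 = 0.00206667 s.
BDP = R × t_prop = 162000000 × 0.00206667 = 334800 bits.

335000 bits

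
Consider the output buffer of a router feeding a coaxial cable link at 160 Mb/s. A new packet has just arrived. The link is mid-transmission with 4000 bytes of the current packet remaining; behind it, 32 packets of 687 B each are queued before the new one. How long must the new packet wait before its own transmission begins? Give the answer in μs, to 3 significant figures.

1300 μs

Each queued packet: L/R = 5496/160000000 = 34.35 μs.
32 queued → 1099.2 μs.
Plus remaining 32000 bits of current packet: 200 μs.
Queuing delay = 1300 μs.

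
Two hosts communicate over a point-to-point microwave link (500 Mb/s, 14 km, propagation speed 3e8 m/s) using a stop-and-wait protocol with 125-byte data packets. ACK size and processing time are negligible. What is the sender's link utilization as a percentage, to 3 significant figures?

2.10 %

t_tx = L/R = 1000/500000000 = 2e-06 s.
t_prop = 14000/300000000 = 4.66667e-05 s; RTT = 9.33333e-05 s.
Cycle = t_tx + RTT = 9.53333e-05 s.
Utilization = t_tx / cycle = 2e-06/9.53333e-05 = 2.10 %.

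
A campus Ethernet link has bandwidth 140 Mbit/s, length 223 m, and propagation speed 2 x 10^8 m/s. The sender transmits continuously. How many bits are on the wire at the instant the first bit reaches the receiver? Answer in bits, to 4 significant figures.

Propagation delay = 223 / 200000000 = 1.115e-06 s.
BDP = R × t_prop = 140000000 × 1.115e-06 = 156.1 bits.

156.1 bits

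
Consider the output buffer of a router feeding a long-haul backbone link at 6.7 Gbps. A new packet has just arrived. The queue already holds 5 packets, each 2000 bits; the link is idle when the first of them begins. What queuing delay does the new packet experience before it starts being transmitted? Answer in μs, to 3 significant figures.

1.49 μs

Each queued packet: L/R = 2000/6700000000 = 0.298507 μs.
5 queued → 1.49254 μs.
Queuing delay = 1.49 μs.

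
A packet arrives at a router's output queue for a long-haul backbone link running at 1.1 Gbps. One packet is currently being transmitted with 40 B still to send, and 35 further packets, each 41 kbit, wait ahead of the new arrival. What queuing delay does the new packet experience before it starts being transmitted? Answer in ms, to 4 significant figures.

Each queued packet: L/R = 41000/1100000000 = 0.0372727 ms.
35 queued → 1.30455 ms.
Plus remaining 320 bits of current packet: 0.000290909 ms.
Queuing delay = 1.305 ms.

1.305 ms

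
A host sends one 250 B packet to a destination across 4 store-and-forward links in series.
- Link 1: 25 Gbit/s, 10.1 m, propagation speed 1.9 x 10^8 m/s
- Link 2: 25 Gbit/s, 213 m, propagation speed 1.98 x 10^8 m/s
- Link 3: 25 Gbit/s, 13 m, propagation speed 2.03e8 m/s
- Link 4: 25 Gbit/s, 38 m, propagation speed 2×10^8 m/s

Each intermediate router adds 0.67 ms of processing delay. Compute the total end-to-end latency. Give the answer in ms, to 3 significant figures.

L = 250 × 8 = 2000 bits.
Transmission delay per hop = L/R = 2000/25000000000 = 8e-05 ms; 4 hops → 0.00032 ms.
Propagation delays (d/s per hop): 5.31579e-05, 0.00107576, 6.40394e-05, 0.00019 ms; sum = 0.00138295 ms.
Processing at 3 router(s): 3 × 0.67 ms = 2.01 ms.
End-to-end = 2.01 ms.

2.01 ms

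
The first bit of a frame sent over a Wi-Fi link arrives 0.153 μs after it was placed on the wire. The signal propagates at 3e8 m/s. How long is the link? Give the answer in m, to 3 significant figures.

d = s × t_prop = 300000000 × 1.53e-07 = 45.9 m.

45.9 m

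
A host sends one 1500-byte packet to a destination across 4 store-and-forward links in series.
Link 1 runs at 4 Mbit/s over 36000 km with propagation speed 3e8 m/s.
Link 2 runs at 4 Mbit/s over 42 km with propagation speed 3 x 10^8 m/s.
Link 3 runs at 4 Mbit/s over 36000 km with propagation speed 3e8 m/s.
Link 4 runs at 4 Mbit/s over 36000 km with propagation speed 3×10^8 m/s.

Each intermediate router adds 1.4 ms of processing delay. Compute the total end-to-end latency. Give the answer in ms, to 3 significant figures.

376 ms

L = 1500 × 8 = 12000 bits.
Transmission delay per hop = L/R = 12000/4000000 = 3 ms; 4 hops → 12 ms.
Propagation delays (d/s per hop): 120, 0.14, 120, 120 ms; sum = 360.14 ms.
Processing at 3 router(s): 3 × 1.4 ms = 4.2 ms.
End-to-end = 376 ms.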